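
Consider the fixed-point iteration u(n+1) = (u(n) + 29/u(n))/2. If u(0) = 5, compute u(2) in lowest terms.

u(1) = (5 + 29/5)/2 = 27/5.
u(2) = (27/5 + 29/(27/5))/2 = 727/135.

727/135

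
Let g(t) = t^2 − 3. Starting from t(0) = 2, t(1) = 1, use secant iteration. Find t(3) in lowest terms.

g(2) = 1, g(1) = −2. t(2) = 1 − (−2)·(1 − 2)/((−2) − 1) = 5/3.
g(1) = −2, g(5/3) = −2/9. t(3) = (5/3) − (−2/9)·((5/3) − 1)/((−2/9) − (−2)) = 7/4.

7/4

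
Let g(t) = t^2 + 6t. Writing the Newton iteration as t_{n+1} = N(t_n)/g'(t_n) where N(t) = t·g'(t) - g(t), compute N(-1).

g'(t) = 2t + 6.
N(t) = t·g'(t) - g(t) = t·(2t + 6) - (t^2 + 6t) = t^2.
N(-1) = 1.

1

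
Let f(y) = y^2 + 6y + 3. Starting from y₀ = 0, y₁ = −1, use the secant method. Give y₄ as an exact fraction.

f(0) = 3, f(−1) = −2. y₂ = (−1) − (−2)·((−1) − 0)/((−2) − 3) = −3/5.
f(−1) = −2, f(−3/5) = −6/25. y₃ = (−3/5) − (−6/25)·((−3/5) − (−1))/((−6/25) − (−2)) = −6/11.
f(−3/5) = −6/25, f(−6/11) = 3/121. y₄ = (−6/11) − (3/121)·((−6/11) − (−3/5))/((3/121) − (−6/25)) = −49/89.

−49/89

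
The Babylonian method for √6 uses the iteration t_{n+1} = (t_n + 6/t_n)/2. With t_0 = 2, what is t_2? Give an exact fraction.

49/20

t_1 = (2 + 6/2)/2 = 5/2.
t_2 = (5/2 + 6/(5/2))/2 = 49/20.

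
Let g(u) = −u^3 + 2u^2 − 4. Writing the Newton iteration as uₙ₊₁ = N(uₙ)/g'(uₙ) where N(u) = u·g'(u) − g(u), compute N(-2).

g'(u) = −3u^2 + 4u.
N(u) = u·g'(u) − g(u) = u·(−3u^2 + 4u) − (−u^3 + 2u^2 − 4) = −2u^3 + 2u^2 + 4.
N(-2) = 28.

28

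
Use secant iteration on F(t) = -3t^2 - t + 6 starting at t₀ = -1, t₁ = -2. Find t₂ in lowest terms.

-3/2

F(-1) = 4, F(-2) = -4. t₂ = (-2) - (-4)·((-2) - (-1))/((-4) - 4) = -3/2.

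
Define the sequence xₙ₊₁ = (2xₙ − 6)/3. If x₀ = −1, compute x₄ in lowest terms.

−406/81

x₁ = (2·(−1) − 6)/3 = −8/3.
x₂ = (2·(−8/3) − 6)/3 = −34/9.
x₃ = (2·(−34/9) − 6)/3 = −122/27.
x₄ = (2·(−122/27) − 6)/3 = −406/81.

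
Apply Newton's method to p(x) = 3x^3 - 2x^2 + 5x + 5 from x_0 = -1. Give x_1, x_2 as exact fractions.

p'(x) = 9x^2 - 4x + 5.
p(-1) = -5, p'(-1) = 18, so x_1 = (-1) - (-5)/18 = -13/18.
p(-13/18) = -1525/1944, p'(-13/18) = 151/12, so x_2 = (-13/18) - (-1525/1944)/(151/12) = -8071/12231.

x_1 = -13/18, x_2 = -8071/12231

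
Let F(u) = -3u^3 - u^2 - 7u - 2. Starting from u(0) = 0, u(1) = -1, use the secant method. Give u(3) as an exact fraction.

F(0) = -2, F(-1) = 7. u(2) = (-1) - 7·((-1) - 0)/(7 - (-2)) = -2/9.
F(-1) = 7, F(-2/9) = -112/243. u(3) = (-2/9) - (-112/243)·((-2/9) - (-1))/((-112/243) - 7) = -10/37.

-10/37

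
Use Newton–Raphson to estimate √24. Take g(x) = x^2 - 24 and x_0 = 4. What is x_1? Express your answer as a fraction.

g'(x) = 2x.
g(4) = -8, g'(4) = 8, so x_1 = 4 - (-8)/8 = 5.

5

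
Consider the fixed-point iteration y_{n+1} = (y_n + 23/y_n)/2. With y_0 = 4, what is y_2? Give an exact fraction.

y_1 = (4 + 23/4)/2 = 39/8.
y_2 = (39/8 + 23/(39/8))/2 = 2993/624.

2993/624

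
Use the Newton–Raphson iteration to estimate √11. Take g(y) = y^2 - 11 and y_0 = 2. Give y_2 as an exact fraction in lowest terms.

401/120

g'(y) = 2y.
g(2) = -7, g'(2) = 4, so y_1 = 2 - (-7)/4 = 15/4.
g(15/4) = 49/16, g'(15/4) = 15/2, so y_2 = (15/4) - (49/16)/(15/2) = 401/120.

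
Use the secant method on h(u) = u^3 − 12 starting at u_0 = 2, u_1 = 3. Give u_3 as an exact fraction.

5602/2469

h(2) = −4, h(3) = 15. u_2 = 3 − 15·(3 − 2)/(15 − (−4)) = 42/19.
h(3) = 15, h(42/19) = −8220/6859. u_3 = (42/19) − (−8220/6859)·((42/19) − 3)/((−8220/6859) − 15) = 5602/2469.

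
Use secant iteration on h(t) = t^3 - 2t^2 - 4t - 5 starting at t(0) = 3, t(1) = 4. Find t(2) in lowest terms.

65/19

h(3) = -8, h(4) = 11. t(2) = 4 - 11·(4 - 3)/(11 - (-8)) = 65/19.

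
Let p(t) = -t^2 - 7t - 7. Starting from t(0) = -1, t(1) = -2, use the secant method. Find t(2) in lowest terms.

p(-1) = -1, p(-2) = 3. t(2) = (-2) - 3·((-2) - (-1))/(3 - (-1)) = -5/4.

-5/4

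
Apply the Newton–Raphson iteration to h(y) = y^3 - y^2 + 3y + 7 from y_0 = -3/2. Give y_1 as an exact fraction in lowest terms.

-64/51

h'(y) = 3y^2 - 2y + 3.
h(-3/2) = -25/8, h'(-3/2) = 51/4, so y_1 = (-3/2) - (-25/8)/(51/4) = -64/51.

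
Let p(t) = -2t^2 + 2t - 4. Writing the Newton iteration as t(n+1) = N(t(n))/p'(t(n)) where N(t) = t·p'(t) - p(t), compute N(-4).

-28

p'(t) = -4t + 2.
N(t) = t·p'(t) - p(t) = t·(-4t + 2) - (-2t^2 + 2t - 4) = -2t^2 + 4.
N(-4) = -28.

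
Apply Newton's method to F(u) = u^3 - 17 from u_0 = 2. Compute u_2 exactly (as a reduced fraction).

625/242

F'(u) = 3u^2.
F(2) = -9, F'(2) = 12, so u_1 = 2 - (-9)/12 = 11/4.
F(11/4) = 243/64, F'(11/4) = 363/16, so u_2 = (11/4) - (243/64)/(363/16) = 625/242.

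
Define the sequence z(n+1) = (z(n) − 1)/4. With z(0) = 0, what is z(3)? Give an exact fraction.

−21/64

z(1) = (0 − 1)/4 = −1/4.
z(2) = ((−1/4) − 1)/4 = −5/16.
z(3) = ((−5/16) − 1)/4 = −21/64.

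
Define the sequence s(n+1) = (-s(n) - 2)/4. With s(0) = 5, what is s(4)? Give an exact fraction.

-97/256

s(1) = (-5 - 2)/4 = -7/4.
s(2) = (-(-7/4) - 2)/4 = -1/16.
s(3) = (-(-1/16) - 2)/4 = -31/64.
s(4) = (-(-31/64) - 2)/4 = -97/256.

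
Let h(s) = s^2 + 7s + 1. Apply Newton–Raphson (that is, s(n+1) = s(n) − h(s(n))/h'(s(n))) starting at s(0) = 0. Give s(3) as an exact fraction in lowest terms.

h'(s) = 2s + 7.
h(0) = 1, h'(0) = 7, so s(1) = 0 − 1/7 = −1/7.
h(−1/7) = 1/49, h'(−1/7) = 47/7, so s(2) = (−1/7) − (1/49)/(47/7) = −48/329.
h(−48/329) = 1/108241, h'(−48/329) = 2207/329, so s(3) = (−48/329) − (1/108241)/(2207/329) = −105937/726103.

−105937/726103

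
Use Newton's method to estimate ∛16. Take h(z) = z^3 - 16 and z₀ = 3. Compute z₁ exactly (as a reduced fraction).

70/27

h'(z) = 3z^2.
h(3) = 11, h'(3) = 27, so z₁ = 3 - 11/27 = 70/27.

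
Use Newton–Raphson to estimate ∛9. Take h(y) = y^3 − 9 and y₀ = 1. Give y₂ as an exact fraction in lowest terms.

h'(y) = 3y^2.
h(1) = −8, h'(1) = 3, so y₁ = 1 − (−8)/3 = 11/3.
h(11/3) = 1088/27, h'(11/3) = 121/3, so y₂ = (11/3) − (1088/27)/(121/3) = 2905/1089.

2905/1089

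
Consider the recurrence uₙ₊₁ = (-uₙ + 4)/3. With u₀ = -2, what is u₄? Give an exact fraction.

u₁ = (-(-2) + 4)/3 = 2.
u₂ = (-2 + 4)/3 = 2/3.
u₃ = (-(2/3) + 4)/3 = 10/9.
u₄ = (-(10/9) + 4)/3 = 26/27.

26/27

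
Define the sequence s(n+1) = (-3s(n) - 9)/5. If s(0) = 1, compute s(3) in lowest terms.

-198/125

s(1) = (-3·1 - 9)/5 = -12/5.
s(2) = (-3·(-12/5) - 9)/5 = -9/25.
s(3) = (-3·(-9/25) - 9)/5 = -198/125.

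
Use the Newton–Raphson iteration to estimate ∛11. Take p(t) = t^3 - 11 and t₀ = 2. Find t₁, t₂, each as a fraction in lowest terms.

p'(t) = 3t^2.
p(2) = -3, p'(2) = 12, so t₁ = 2 - (-3)/12 = 9/4.
p(9/4) = 25/64, p'(9/4) = 243/16, so t₂ = (9/4) - (25/64)/(243/16) = 1081/486.

t₁ = 9/4, t₂ = 1081/486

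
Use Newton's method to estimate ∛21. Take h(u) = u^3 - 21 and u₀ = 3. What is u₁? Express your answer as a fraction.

h'(u) = 3u^2.
h(3) = 6, h'(3) = 27, so u₁ = 3 - 6/27 = 25/9.

25/9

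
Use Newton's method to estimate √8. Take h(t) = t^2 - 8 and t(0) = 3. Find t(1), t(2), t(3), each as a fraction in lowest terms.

t(1) = 17/6, t(2) = 577/204, t(3) = 665857/235416

h'(t) = 2t.
h(3) = 1, h'(3) = 6, so t(1) = 3 - 1/6 = 17/6.
h(17/6) = 1/36, h'(17/6) = 17/3, so t(2) = (17/6) - (1/36)/(17/3) = 577/204.
h(577/204) = 1/41616, h'(577/204) = 577/102, so t(3) = (577/204) - (1/41616)/(577/102) = 665857/235416.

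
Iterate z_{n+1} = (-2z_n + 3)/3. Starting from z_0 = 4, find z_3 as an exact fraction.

z_1 = (-2·4 + 3)/3 = -5/3.
z_2 = (-2·(-5/3) + 3)/3 = 19/9.
z_3 = (-2·(19/9) + 3)/3 = -11/27.

-11/27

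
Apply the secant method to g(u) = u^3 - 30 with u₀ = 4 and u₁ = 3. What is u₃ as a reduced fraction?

39340/12657

g(4) = 34, g(3) = -3. u₂ = 3 - (-3)·(3 - 4)/((-3) - 34) = 114/37.
g(3) = -3, g(114/37) = -38046/50653. u₃ = (114/37) - (-38046/50653)·((114/37) - 3)/((-38046/50653) - (-3)) = 39340/12657.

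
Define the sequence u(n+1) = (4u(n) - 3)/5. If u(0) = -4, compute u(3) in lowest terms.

-439/125

u(1) = (4·(-4) - 3)/5 = -19/5.
u(2) = (4·(-19/5) - 3)/5 = -91/25.
u(3) = (4·(-91/25) - 3)/5 = -439/125.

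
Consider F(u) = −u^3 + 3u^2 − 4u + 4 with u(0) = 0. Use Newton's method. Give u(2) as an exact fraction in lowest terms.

3

F'(u) = −3u^2 + 6u − 4.
F(0) = 4, F'(0) = −4, so u(1) = 0 − 4/(−4) = 1.
F(1) = 2, F'(1) = −1, so u(2) = 1 − 2/(−1) = 3.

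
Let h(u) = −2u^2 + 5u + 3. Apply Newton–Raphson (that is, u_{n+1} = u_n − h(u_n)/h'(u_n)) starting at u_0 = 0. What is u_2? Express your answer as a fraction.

h'(u) = −4u + 5.
h(0) = 3, h'(0) = 5, so u_1 = 0 − 3/5 = −3/5.
h(−3/5) = −18/25, h'(−3/5) = 37/5, so u_2 = (−3/5) − (−18/25)/(37/5) = −93/185.

−93/185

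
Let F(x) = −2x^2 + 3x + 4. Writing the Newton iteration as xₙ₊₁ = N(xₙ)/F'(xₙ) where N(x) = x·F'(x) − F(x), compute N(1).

F'(x) = −4x + 3.
N(x) = x·F'(x) − F(x) = x·(−4x + 3) − (−2x^2 + 3x + 4) = −2x^2 − 4.
N(1) = −6.

−6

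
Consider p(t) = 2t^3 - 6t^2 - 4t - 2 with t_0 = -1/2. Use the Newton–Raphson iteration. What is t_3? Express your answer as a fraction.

0

p'(t) = 6t^2 - 12t - 4.
p(-1/2) = -7/4, p'(-1/2) = 7/2, so t_1 = (-1/2) - (-7/4)/(7/2) = 0.
p(0) = -2, p'(0) = -4, so t_2 = 0 - (-2)/(-4) = -1/2.
p(-1/2) = -7/4, p'(-1/2) = 7/2, so t_3 = (-1/2) - (-7/4)/(7/2) = 0.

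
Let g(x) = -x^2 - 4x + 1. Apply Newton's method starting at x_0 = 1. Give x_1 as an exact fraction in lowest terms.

1/3

g'(x) = -2x - 4.
g(1) = -4, g'(1) = -6, so x_1 = 1 - (-4)/(-6) = 1/3.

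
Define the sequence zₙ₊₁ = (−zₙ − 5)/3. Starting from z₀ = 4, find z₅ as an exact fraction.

−103/81

z₁ = (−4 − 5)/3 = −3.
z₂ = (−(−3) − 5)/3 = −2/3.
z₃ = (−(−2/3) − 5)/3 = −13/9.
z₄ = (−(−13/9) − 5)/3 = −32/27.
z₅ = (−(−32/27) − 5)/3 = −103/81.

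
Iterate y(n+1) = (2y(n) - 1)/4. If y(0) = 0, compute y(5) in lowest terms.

y(1) = (2·0 - 1)/4 = -1/4.
y(2) = (2·(-1/4) - 1)/4 = -3/8.
y(3) = (2·(-3/8) - 1)/4 = -7/16.
y(4) = (2·(-7/16) - 1)/4 = -15/32.
y(5) = (2·(-15/32) - 1)/4 = -31/64.

-31/64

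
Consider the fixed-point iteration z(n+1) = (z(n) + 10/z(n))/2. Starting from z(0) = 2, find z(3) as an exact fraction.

15761/4984

z(1) = (2 + 10/2)/2 = 7/2.
z(2) = (7/2 + 10/(7/2))/2 = 89/28.
z(3) = (89/28 + 10/(89/28))/2 = 15761/4984.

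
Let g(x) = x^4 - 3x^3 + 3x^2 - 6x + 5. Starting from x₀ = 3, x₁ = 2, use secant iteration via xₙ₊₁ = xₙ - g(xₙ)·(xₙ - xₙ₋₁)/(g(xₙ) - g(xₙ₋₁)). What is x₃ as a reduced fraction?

51581/18421

g(3) = 14, g(2) = -3. x₂ = 2 - (-3)·(2 - 3)/((-3) - 14) = 37/17.
g(2) = -3, g(37/17) = -195300/83521. x₃ = (37/17) - (-195300/83521)·((37/17) - 2)/((-195300/83521) - (-3)) = 51581/18421.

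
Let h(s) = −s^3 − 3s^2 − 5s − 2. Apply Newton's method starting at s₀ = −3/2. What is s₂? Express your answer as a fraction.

h'(s) = −3s^2 − 6s − 5.
h(−3/2) = 17/8, h'(−3/2) = −11/4, so s₁ = (−3/2) − (17/8)/(−11/4) = −8/11.
h(−8/11) = 578/1331, h'(−8/11) = −269/121, so s₂ = (−8/11) − (578/1331)/(−269/121) = −1574/2959.

−1574/2959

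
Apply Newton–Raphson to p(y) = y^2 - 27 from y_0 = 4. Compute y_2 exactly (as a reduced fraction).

3577/688

p'(y) = 2y.
p(4) = -11, p'(4) = 8, so y_1 = 4 - (-11)/8 = 43/8.
p(43/8) = 121/64, p'(43/8) = 43/4, so y_2 = (43/8) - (121/64)/(43/4) = 3577/688.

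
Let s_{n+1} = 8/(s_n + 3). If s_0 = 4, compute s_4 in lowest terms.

1144/661

s_1 = 8/(4 + 3) = 8/7.
s_2 = 8/(8/7 + 3) = 56/29.
s_3 = 8/(56/29 + 3) = 232/143.
s_4 = 8/(232/143 + 3) = 1144/661.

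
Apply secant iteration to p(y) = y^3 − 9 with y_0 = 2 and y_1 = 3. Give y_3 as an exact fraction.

1609/777

p(2) = −1, p(3) = 18. y_2 = 3 − 18·(3 − 2)/(18 − (−1)) = 39/19.
p(3) = 18, p(39/19) = −2412/6859. y_3 = (39/19) − (−2412/6859)·((39/19) − 3)/((−2412/6859) − 18) = 1609/777.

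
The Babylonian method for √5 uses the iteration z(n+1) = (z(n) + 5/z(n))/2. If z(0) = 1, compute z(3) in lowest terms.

z(1) = (1 + 5/1)/2 = 3.
z(2) = (3 + 5/3)/2 = 7/3.
z(3) = (7/3 + 5/(7/3))/2 = 47/21.

47/21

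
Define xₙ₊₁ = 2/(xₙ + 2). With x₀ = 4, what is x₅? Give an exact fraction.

27/37

x₁ = 2/(4 + 2) = 1/3.
x₂ = 2/(1/3 + 2) = 6/7.
x₃ = 2/(6/7 + 2) = 7/10.
x₄ = 2/(7/10 + 2) = 20/27.
x₅ = 2/(20/27 + 2) = 27/37.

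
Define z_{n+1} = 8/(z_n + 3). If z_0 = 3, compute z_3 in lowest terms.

104/63

z_1 = 8/(3 + 3) = 4/3.
z_2 = 8/(4/3 + 3) = 24/13.
z_3 = 8/(24/13 + 3) = 104/63.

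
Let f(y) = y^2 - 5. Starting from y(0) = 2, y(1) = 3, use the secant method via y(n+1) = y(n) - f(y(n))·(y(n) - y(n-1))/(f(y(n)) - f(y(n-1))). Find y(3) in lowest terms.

f(2) = -1, f(3) = 4. y(2) = 3 - 4·(3 - 2)/(4 - (-1)) = 11/5.
f(3) = 4, f(11/5) = -4/25. y(3) = (11/5) - (-4/25)·((11/5) - 3)/((-4/25) - 4) = 29/13.

29/13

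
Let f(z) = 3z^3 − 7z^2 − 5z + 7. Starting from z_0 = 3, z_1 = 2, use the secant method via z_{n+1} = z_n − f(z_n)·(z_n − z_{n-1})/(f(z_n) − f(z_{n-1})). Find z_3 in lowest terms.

6669/2323

f(3) = 10, f(2) = −7. z_2 = 2 − (−7)·(2 − 3)/((−7) − 10) = 41/17.
f(2) = −7, f(41/17) = −18130/4913. z_3 = (41/17) − (−18130/4913)·((41/17) − 2)/((−18130/4913) − (−7)) = 6669/2323.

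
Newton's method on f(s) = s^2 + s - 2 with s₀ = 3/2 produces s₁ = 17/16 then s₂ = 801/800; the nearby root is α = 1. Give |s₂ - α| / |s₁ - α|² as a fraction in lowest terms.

s₁ - α = 17/16 - 1 = 1/16, so |s₁ - α| = 1/16.
s₂ - α = 801/800 - 1 = 1/800, so |s₂ - α| = 1/800.
|s₁ - α|² = 1/256.
Ratio = (1/800) / (1/256) = 8/25.

8/25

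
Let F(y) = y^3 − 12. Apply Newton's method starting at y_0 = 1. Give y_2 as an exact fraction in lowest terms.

F'(y) = 3y^2.
F(1) = −11, F'(1) = 3, so y_1 = 1 − (−11)/3 = 14/3.
F(14/3) = 2420/27, F'(14/3) = 196/3, so y_2 = (14/3) − (2420/27)/(196/3) = 1453/441.

1453/441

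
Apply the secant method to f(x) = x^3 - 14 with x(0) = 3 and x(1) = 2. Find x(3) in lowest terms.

f(3) = 13, f(2) = -6. x(2) = 2 - (-6)·(2 - 3)/((-6) - 13) = 44/19.
f(2) = -6, f(44/19) = -10842/6859. x(3) = (44/19) - (-10842/6859)·((44/19) - 2)/((-10842/6859) - (-6)) = 2045/842.

2045/842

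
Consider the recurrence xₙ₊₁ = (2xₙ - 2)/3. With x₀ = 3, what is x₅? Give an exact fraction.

-326/243

x₁ = (2·3 - 2)/3 = 4/3.
x₂ = (2·(4/3) - 2)/3 = 2/9.
x₃ = (2·(2/9) - 2)/3 = -14/27.
x₄ = (2·(-14/27) - 2)/3 = -82/81.
x₅ = (2·(-82/81) - 2)/3 = -326/243.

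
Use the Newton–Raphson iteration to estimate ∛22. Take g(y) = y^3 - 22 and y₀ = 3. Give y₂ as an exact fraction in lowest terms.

655489/233928

g'(y) = 3y^2.
g(3) = 5, g'(3) = 27, so y₁ = 3 - 5/27 = 76/27.
g(76/27) = 5950/19683, g'(76/27) = 5776/243, so y₂ = (76/27) - (5950/19683)/(5776/243) = 655489/233928.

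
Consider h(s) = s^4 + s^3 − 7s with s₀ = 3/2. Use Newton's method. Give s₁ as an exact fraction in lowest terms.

h'(s) = 4s^3 + 3s^2 − 7.
h(3/2) = −33/16, h'(3/2) = 53/4, so s₁ = (3/2) − (−33/16)/(53/4) = 351/212.

351/212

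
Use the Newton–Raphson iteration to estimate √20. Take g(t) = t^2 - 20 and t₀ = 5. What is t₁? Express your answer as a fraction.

9/2

g'(t) = 2t.
g(5) = 5, g'(5) = 10, so t₁ = 5 - 5/10 = 9/2.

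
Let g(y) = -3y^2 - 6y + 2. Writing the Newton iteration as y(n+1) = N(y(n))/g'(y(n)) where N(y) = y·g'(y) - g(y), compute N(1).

g'(y) = -6y - 6.
N(y) = y·g'(y) - g(y) = y·(-6y - 6) - (-3y^2 - 6y + 2) = -3y^2 - 2.
N(1) = -5.

-5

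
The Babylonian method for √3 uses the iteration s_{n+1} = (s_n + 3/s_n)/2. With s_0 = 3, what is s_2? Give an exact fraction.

s_1 = (3 + 3/3)/2 = 2.
s_2 = (2 + 3/2)/2 = 7/4.

7/4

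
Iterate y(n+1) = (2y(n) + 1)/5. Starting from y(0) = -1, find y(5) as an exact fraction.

999/3125

y(1) = (2·(-1) + 1)/5 = -1/5.
y(2) = (2·(-1/5) + 1)/5 = 3/25.
y(3) = (2·(3/25) + 1)/5 = 31/125.
y(4) = (2·(31/125) + 1)/5 = 187/625.
y(5) = (2·(187/625) + 1)/5 = 999/3125.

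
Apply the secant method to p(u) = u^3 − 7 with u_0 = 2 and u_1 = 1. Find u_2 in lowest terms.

p(2) = 1, p(1) = −6. u_2 = 1 − (−6)·(1 − 2)/((−6) − 1) = 13/7.

13/7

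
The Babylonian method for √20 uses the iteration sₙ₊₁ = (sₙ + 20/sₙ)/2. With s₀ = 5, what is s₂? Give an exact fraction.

s₁ = (5 + 20/5)/2 = 9/2.
s₂ = (9/2 + 20/(9/2))/2 = 161/36.

161/36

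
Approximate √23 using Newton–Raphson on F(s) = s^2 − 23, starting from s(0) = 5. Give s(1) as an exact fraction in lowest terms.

24/5

F'(s) = 2s.
F(5) = 2, F'(5) = 10, so s(1) = 5 − 2/10 = 24/5.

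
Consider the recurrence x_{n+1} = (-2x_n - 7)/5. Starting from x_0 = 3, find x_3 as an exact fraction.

x_1 = (-2·3 - 7)/5 = -13/5.
x_2 = (-2·(-13/5) - 7)/5 = -9/25.
x_3 = (-2·(-9/25) - 7)/5 = -157/125.

-157/125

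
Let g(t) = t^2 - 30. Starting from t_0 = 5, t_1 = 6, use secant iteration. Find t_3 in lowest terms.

g(5) = -5, g(6) = 6. t_2 = 6 - 6·(6 - 5)/(6 - (-5)) = 60/11.
g(6) = 6, g(60/11) = -30/121. t_3 = (60/11) - (-30/121)·((60/11) - 6)/((-30/121) - 6) = 115/21.

115/21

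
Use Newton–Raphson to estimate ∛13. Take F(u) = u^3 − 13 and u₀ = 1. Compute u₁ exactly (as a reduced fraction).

F'(u) = 3u^2.
F(1) = −12, F'(1) = 3, so u₁ = 1 − (−12)/3 = 5.

5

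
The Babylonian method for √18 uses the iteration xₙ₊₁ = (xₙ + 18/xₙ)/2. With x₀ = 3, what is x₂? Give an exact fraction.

x₁ = (3 + 18/3)/2 = 9/2.
x₂ = (9/2 + 18/(9/2))/2 = 17/4.

17/4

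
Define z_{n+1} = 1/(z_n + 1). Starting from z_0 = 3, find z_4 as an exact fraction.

9/14

z_1 = 1/(3 + 1) = 1/4.
z_2 = 1/(1/4 + 1) = 4/5.
z_3 = 1/(4/5 + 1) = 5/9.
z_4 = 1/(5/9 + 1) = 9/14.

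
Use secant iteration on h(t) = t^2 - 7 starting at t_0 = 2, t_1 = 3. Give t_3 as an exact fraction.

h(2) = -3, h(3) = 2. t_2 = 3 - 2·(3 - 2)/(2 - (-3)) = 13/5.
h(3) = 2, h(13/5) = -6/25. t_3 = (13/5) - (-6/25)·((13/5) - 3)/((-6/25) - 2) = 37/14.

37/14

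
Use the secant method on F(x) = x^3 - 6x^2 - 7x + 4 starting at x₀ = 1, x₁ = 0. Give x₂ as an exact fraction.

1/3

F(1) = -8, F(0) = 4. x₂ = 0 - 4·(0 - 1)/(4 - (-8)) = 1/3.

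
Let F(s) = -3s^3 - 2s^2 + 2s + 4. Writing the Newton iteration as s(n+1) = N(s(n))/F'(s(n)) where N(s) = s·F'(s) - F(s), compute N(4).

F'(s) = -9s^2 - 4s + 2.
N(s) = s·F'(s) - F(s) = s·(-9s^2 - 4s + 2) - (-3s^3 - 2s^2 + 2s + 4) = -6s^3 - 2s^2 - 4.
N(4) = -420.

-420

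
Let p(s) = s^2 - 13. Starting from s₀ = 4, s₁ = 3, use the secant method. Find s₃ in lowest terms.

p(4) = 3, p(3) = -4. s₂ = 3 - (-4)·(3 - 4)/((-4) - 3) = 25/7.
p(3) = -4, p(25/7) = -12/49. s₃ = (25/7) - (-12/49)·((25/7) - 3)/((-12/49) - (-4)) = 83/23.

83/23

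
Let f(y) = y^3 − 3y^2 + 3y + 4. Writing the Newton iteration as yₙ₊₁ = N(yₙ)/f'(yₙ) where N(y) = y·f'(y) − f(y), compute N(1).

f'(y) = 3y^2 − 6y + 3.
N(y) = y·f'(y) − f(y) = y·(3y^2 − 6y + 3) − (y^3 − 3y^2 + 3y + 4) = 2y^3 − 3y^2 − 4.
N(1) = −5.

−5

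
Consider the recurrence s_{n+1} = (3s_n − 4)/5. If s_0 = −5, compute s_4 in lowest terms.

−1493/625

s_1 = (3·(−5) − 4)/5 = −19/5.
s_2 = (3·(−19/5) − 4)/5 = −77/25.
s_3 = (3·(−77/25) − 4)/5 = −331/125.
s_4 = (3·(−331/125) − 4)/5 = −1493/625.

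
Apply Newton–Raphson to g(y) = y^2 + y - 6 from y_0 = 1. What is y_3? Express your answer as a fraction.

g'(y) = 2y + 1.
g(1) = -4, g'(1) = 3, so y_1 = 1 - (-4)/3 = 7/3.
g(7/3) = 16/9, g'(7/3) = 17/3, so y_2 = (7/3) - (16/9)/(17/3) = 103/51.
g(103/51) = 256/2601, g'(103/51) = 257/51, so y_3 = (103/51) - (256/2601)/(257/51) = 26215/13107.

26215/13107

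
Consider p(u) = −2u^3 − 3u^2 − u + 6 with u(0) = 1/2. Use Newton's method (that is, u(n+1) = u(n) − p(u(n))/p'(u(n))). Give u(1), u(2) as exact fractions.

p'(u) = −6u^2 − 6u − 1.
p(1/2) = 9/2, p'(1/2) = −11/2, so u(1) = (1/2) − (9/2)/(−11/2) = 29/22.
p(29/22) = −6804/1331, p'(29/22) = −4679/242, so u(2) = (29/22) − (−6804/1331)/(−4679/242) = 108475/102938.

u(1) = 29/22, u(2) = 108475/102938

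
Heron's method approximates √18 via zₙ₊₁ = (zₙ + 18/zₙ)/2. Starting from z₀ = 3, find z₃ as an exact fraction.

z₁ = (3 + 18/3)/2 = 9/2.
z₂ = (9/2 + 18/(9/2))/2 = 17/4.
z₃ = (17/4 + 18/(17/4))/2 = 577/136.

577/136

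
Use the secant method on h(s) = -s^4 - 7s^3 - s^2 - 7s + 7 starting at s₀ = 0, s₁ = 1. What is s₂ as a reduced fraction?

7/16

h(0) = 7, h(1) = -9. s₂ = 1 - (-9)·(1 - 0)/((-9) - 7) = 7/16.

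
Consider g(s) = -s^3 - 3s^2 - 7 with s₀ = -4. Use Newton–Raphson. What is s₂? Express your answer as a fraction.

-5363/1508

g'(s) = -3s^2 - 6s.
g(-4) = 9, g'(-4) = -24, so s₁ = (-4) - 9/(-24) = -29/8.
g(-29/8) = 621/512, g'(-29/8) = -1131/64, so s₂ = (-29/8) - (621/512)/(-1131/64) = -5363/1508.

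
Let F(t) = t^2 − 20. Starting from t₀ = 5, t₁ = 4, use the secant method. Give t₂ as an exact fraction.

40/9

F(5) = 5, F(4) = −4. t₂ = 4 − (−4)·(4 − 5)/((−4) − 5) = 40/9.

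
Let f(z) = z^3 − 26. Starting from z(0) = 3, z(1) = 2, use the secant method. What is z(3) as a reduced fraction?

f(3) = 1, f(2) = −18. z(2) = 2 − (−18)·(2 − 3)/((−18) − 1) = 56/19.
f(2) = −18, f(56/19) = −2718/6859. z(3) = (56/19) − (−2718/6859)·((56/19) − 2)/((−2718/6859) − (−18)) = 3319/1118.

3319/1118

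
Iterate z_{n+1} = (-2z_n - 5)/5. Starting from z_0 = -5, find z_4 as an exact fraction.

-103/125

z_1 = (-2·(-5) - 5)/5 = 1.
z_2 = (-2·1 - 5)/5 = -7/5.
z_3 = (-2·(-7/5) - 5)/5 = -11/25.
z_4 = (-2·(-11/25) - 5)/5 = -103/125.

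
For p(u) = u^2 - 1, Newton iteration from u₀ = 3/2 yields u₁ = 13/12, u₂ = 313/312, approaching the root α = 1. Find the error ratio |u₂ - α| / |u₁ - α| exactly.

u₁ - α = 13/12 - 1 = 1/12, so |u₁ - α| = 1/12.
u₂ - α = 313/312 - 1 = 1/312, so |u₂ - α| = 1/312.
Ratio = (1/312) / (1/12) = 1/26.

1/26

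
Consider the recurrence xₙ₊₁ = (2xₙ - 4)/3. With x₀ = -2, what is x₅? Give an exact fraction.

x₁ = (2·(-2) - 4)/3 = -8/3.
x₂ = (2·(-8/3) - 4)/3 = -28/9.
x₃ = (2·(-28/9) - 4)/3 = -92/27.
x₄ = (2·(-92/27) - 4)/3 = -292/81.
x₅ = (2·(-292/81) - 4)/3 = -908/243.

-908/243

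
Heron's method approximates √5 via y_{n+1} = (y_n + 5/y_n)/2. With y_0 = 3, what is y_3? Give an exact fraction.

y_1 = (3 + 5/3)/2 = 7/3.
y_2 = (7/3 + 5/(7/3))/2 = 47/21.
y_3 = (47/21 + 5/(47/21))/2 = 2207/987.

2207/987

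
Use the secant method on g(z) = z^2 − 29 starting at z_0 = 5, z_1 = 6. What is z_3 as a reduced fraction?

g(5) = −4, g(6) = 7. z_2 = 6 − 7·(6 − 5)/(7 − (−4)) = 59/11.
g(6) = 7, g(59/11) = −28/121. z_3 = (59/11) − (−28/121)·((59/11) − 6)/((−28/121) − 7) = 673/125.

673/125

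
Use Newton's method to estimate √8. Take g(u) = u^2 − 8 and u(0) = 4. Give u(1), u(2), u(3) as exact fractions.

g'(u) = 2u.
g(4) = 8, g'(4) = 8, so u(1) = 4 − 8/8 = 3.
g(3) = 1, g'(3) = 6, so u(2) = 3 − 1/6 = 17/6.
g(17/6) = 1/36, g'(17/6) = 17/3, so u(3) = (17/6) − (1/36)/(17/3) = 577/204.

u(1) = 3, u(2) = 17/6, u(3) = 577/204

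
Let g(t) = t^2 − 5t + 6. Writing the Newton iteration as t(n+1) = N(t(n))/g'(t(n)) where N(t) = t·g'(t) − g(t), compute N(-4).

10

g'(t) = 2t − 5.
N(t) = t·g'(t) − g(t) = t·(2t − 5) − (t^2 − 5t + 6) = t^2 − 6.
N(-4) = 10.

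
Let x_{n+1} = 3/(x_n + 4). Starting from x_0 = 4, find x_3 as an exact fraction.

105/164

x_1 = 3/(4 + 4) = 3/8.
x_2 = 3/(3/8 + 4) = 24/35.
x_3 = 3/(24/35 + 4) = 105/164.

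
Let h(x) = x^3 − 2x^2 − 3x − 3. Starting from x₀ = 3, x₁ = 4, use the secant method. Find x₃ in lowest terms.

27156/8489

h(3) = −3, h(4) = 17. x₂ = 4 − 17·(4 − 3)/(17 − (−3)) = 63/20.
h(4) = 17, h(63/20) = −8313/8000. x₃ = (63/20) − (−8313/8000)·((63/20) − 4)/((−8313/8000) − 17) = 27156/8489.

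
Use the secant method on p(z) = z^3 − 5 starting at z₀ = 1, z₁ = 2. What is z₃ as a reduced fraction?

p(1) = −4, p(2) = 3. z₂ = 2 − 3·(2 − 1)/(3 − (−4)) = 11/7.
p(2) = 3, p(11/7) = −384/343. z₃ = (11/7) − (−384/343)·((11/7) − 2)/((−384/343) − 3) = 265/157.

265/157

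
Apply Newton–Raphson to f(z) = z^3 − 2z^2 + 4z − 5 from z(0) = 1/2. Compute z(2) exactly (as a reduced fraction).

f'(z) = 3z^2 − 4z + 4.
f(1/2) = −27/8, f'(1/2) = 11/4, so z(1) = (1/2) − (−27/8)/(11/4) = 19/11.
f(19/11) = 1458/1331, f'(19/11) = 731/121, so z(2) = (19/11) − (1458/1331)/(731/121) = 12431/8041.

12431/8041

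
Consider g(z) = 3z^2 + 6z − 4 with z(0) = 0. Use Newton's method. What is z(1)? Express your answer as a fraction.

2/3

g'(z) = 6z + 6.
g(0) = −4, g'(0) = 6, so z(1) = 0 − (−4)/6 = 2/3.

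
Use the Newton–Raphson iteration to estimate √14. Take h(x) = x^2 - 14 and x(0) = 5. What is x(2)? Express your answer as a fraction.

h'(x) = 2x.
h(5) = 11, h'(5) = 10, so x(1) = 5 - 11/10 = 39/10.
h(39/10) = 121/100, h'(39/10) = 39/5, so x(2) = (39/10) - (121/100)/(39/5) = 2921/780.

2921/780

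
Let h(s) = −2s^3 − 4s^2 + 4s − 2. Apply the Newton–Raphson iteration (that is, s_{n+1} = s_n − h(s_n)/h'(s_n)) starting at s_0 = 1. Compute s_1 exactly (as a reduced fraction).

h'(s) = −6s^2 − 8s + 4.
h(1) = −4, h'(1) = −10, so s_1 = 1 − (−4)/(−10) = 3/5.

3/5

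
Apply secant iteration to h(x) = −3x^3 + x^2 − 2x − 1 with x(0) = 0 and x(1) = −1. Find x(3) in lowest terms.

h(0) = −1, h(−1) = 5. x(2) = (−1) − 5·((−1) − 0)/(5 − (−1)) = −1/6.
h(−1) = 5, h(−1/6) = −5/8. x(3) = (−1/6) − (−5/8)·((−1/6) − (−1))/((−5/8) − 5) = −7/27.

−7/27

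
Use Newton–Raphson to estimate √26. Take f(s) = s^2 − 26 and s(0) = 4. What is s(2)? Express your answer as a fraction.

f'(s) = 2s.
f(4) = −10, f'(4) = 8, so s(1) = 4 − (−10)/8 = 21/4.
f(21/4) = 25/16, f'(21/4) = 21/2, so s(2) = (21/4) − (25/16)/(21/2) = 857/168.

857/168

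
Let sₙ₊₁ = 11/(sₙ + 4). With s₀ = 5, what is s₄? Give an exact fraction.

3157/1665

s₁ = 11/(5 + 4) = 11/9.
s₂ = 11/(11/9 + 4) = 99/47.
s₃ = 11/(99/47 + 4) = 517/287.
s₄ = 11/(517/287 + 4) = 3157/1665.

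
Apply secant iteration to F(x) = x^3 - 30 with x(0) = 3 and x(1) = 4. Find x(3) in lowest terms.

F(3) = -3, F(4) = 34. x(2) = 4 - 34·(4 - 3)/(34 - (-3)) = 114/37.
F(4) = 34, F(114/37) = -38046/50653. x(3) = (114/37) - (-38046/50653)·((114/37) - 4)/((-38046/50653) - 34) = 80271/25886.

80271/25886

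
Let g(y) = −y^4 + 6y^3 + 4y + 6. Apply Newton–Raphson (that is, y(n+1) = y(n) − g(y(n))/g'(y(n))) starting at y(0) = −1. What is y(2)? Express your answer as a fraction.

g'(y) = −4y^3 + 18y^2 + 4.
g(−1) = −5, g'(−1) = 26, so y(1) = (−1) − (−5)/26 = −21/26.
g(−21/26) = −373725/456976, g'(−21/26) = 39217/2197, so y(2) = (−21/26) − (−373725/456976)/(39217/2197) = −6214731/8157136.

−6214731/8157136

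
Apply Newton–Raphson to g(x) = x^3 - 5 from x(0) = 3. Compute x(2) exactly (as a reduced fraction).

g'(x) = 3x^2.
g(3) = 22, g'(3) = 27, so x(1) = 3 - 22/27 = 59/27.
g(59/27) = 106964/19683, g'(59/27) = 3481/243, so x(2) = (59/27) - (106964/19683)/(3481/243) = 509173/281961.

509173/281961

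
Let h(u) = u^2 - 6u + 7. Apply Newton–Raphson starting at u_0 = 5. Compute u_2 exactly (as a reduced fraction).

53/12

h'(u) = 2u - 6.
h(5) = 2, h'(5) = 4, so u_1 = 5 - 2/4 = 9/2.
h(9/2) = 1/4, h'(9/2) = 3, so u_2 = (9/2) - (1/4)/3 = 53/12.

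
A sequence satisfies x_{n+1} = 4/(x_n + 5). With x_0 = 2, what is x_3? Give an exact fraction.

x_1 = 4/(2 + 5) = 4/7.
x_2 = 4/(4/7 + 5) = 28/39.
x_3 = 4/(28/39 + 5) = 156/223.

156/223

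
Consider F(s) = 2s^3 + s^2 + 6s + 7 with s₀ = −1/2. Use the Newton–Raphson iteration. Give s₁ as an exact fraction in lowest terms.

F'(s) = 6s^2 + 2s + 6.
F(−1/2) = 4, F'(−1/2) = 13/2, so s₁ = (−1/2) − 4/(13/2) = −29/26.

−29/26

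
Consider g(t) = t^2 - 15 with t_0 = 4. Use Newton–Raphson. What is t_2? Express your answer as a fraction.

1921/496

g'(t) = 2t.
g(4) = 1, g'(4) = 8, so t_1 = 4 - 1/8 = 31/8.
g(31/8) = 1/64, g'(31/8) = 31/4, so t_2 = (31/8) - (1/64)/(31/4) = 1921/496.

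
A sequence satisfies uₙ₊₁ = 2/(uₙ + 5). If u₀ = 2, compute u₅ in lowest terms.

u₁ = 2/(2 + 5) = 2/7.
u₂ = 2/(2/7 + 5) = 14/37.
u₃ = 2/(14/37 + 5) = 74/199.
u₄ = 2/(74/199 + 5) = 398/1069.
u₅ = 2/(398/1069 + 5) = 2138/5743.

2138/5743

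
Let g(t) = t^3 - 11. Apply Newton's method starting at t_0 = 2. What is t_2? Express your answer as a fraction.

1081/486

g'(t) = 3t^2.
g(2) = -3, g'(2) = 12, so t_1 = 2 - (-3)/12 = 9/4.
g(9/4) = 25/64, g'(9/4) = 243/16, so t_2 = (9/4) - (25/64)/(243/16) = 1081/486.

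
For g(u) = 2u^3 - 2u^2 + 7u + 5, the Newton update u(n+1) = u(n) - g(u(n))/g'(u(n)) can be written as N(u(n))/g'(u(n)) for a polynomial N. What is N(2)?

19

g'(u) = 6u^2 - 4u + 7.
N(u) = u·g'(u) - g(u) = u·(6u^2 - 4u + 7) - (2u^3 - 2u^2 + 7u + 5) = 4u^3 - 2u^2 - 5.
N(2) = 19.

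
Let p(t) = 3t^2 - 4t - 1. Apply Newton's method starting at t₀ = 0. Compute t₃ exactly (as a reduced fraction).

p'(t) = 6t - 4.
p(0) = -1, p'(0) = -4, so t₁ = 0 - (-1)/(-4) = -1/4.
p(-1/4) = 3/16, p'(-1/4) = -11/2, so t₂ = (-1/4) - (3/16)/(-11/2) = -19/88.
p(-19/88) = 27/7744, p'(-19/88) = -233/44, so t₃ = (-19/88) - (27/7744)/(-233/44) = -8827/41008.

-8827/41008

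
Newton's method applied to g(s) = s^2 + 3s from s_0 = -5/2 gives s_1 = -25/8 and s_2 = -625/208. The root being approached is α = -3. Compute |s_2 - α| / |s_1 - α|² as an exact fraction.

4/13

s_1 - α = -25/8 - (-3) = -25/8 + 3 = -1/8, so |s_1 - α| = 1/8.
s_2 - α = -625/208 - (-3) = -625/208 + 3 = -1/208, so |s_2 - α| = 1/208.
|s_1 - α|² = 1/64.
Ratio = (1/208) / (1/64) = 4/13.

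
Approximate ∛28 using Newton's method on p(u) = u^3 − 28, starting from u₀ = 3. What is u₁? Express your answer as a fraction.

82/27

p'(u) = 3u^2.
p(3) = −1, p'(3) = 27, so u₁ = 3 − (−1)/27 = 82/27.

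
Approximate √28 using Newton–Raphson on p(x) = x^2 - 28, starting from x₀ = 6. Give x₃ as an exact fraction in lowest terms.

32257/6096

p'(x) = 2x.
p(6) = 8, p'(6) = 12, so x₁ = 6 - 8/12 = 16/3.
p(16/3) = 4/9, p'(16/3) = 32/3, so x₂ = (16/3) - (4/9)/(32/3) = 127/24.
p(127/24) = 1/576, p'(127/24) = 127/12, so x₃ = (127/24) - (1/576)/(127/12) = 32257/6096.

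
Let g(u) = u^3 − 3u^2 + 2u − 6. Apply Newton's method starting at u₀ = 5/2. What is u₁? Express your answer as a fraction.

74/23

g'(u) = 3u^2 − 6u + 2.
g(5/2) = −33/8, g'(5/2) = 23/4, so u₁ = (5/2) − (−33/8)/(23/4) = 74/23.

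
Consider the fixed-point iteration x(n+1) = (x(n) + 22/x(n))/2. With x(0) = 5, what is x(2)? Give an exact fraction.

4409/940

x(1) = (5 + 22/5)/2 = 47/10.
x(2) = (47/10 + 22/(47/10))/2 = 4409/940.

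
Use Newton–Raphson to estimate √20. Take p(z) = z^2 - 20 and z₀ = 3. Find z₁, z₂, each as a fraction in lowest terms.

p'(z) = 2z.
p(3) = -11, p'(3) = 6, so z₁ = 3 - (-11)/6 = 29/6.
p(29/6) = 121/36, p'(29/6) = 29/3, so z₂ = (29/6) - (121/36)/(29/3) = 1561/348.

z₁ = 29/6, z₂ = 1561/348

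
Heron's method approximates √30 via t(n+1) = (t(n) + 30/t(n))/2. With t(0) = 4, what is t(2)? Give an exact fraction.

t(1) = (4 + 30/4)/2 = 23/4.
t(2) = (23/4 + 30/(23/4))/2 = 1009/184.

1009/184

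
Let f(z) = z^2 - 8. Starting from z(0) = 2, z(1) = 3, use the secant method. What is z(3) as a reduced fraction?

82/29

f(2) = -4, f(3) = 1. z(2) = 3 - 1·(3 - 2)/(1 - (-4)) = 14/5.
f(3) = 1, f(14/5) = -4/25. z(3) = (14/5) - (-4/25)·((14/5) - 3)/((-4/25) - 1) = 82/29.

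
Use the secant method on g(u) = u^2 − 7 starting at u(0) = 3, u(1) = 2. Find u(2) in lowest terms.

g(3) = 2, g(2) = −3. u(2) = 2 − (−3)·(2 − 3)/((−3) − 2) = 13/5.

13/5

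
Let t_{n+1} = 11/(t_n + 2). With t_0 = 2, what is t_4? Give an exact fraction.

902/373

t_1 = 11/(2 + 2) = 11/4.
t_2 = 11/(11/4 + 2) = 44/19.
t_3 = 11/(44/19 + 2) = 209/82.
t_4 = 11/(209/82 + 2) = 902/373.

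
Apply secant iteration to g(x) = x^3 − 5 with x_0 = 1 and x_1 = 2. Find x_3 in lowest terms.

265/157

g(1) = −4, g(2) = 3. x_2 = 2 − 3·(2 − 1)/(3 − (−4)) = 11/7.
g(2) = 3, g(11/7) = −384/343. x_3 = (11/7) − (−384/343)·((11/7) − 2)/((−384/343) − 3) = 265/157.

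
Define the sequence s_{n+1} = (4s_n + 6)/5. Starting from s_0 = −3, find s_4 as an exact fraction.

s_1 = (4·(−3) + 6)/5 = −6/5.
s_2 = (4·(−6/5) + 6)/5 = 6/25.
s_3 = (4·(6/25) + 6)/5 = 174/125.
s_4 = (4·(174/125) + 6)/5 = 1446/625.

1446/625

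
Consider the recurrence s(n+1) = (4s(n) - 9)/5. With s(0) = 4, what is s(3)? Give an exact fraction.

-293/125

s(1) = (4·4 - 9)/5 = 7/5.
s(2) = (4·(7/5) - 9)/5 = -17/25.
s(3) = (4·(-17/25) - 9)/5 = -293/125.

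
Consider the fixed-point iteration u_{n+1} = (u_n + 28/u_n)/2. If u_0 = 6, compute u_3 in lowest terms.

32257/6096

u_1 = (6 + 28/6)/2 = 16/3.
u_2 = (16/3 + 28/(16/3))/2 = 127/24.
u_3 = (127/24 + 28/(127/24))/2 = 32257/6096.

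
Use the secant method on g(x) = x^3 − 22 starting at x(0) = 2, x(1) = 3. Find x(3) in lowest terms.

24946/8917

g(2) = −14, g(3) = 5. x(2) = 3 − 5·(3 − 2)/(5 − (−14)) = 52/19.
g(3) = 5, g(52/19) = −10290/6859. x(3) = (52/19) − (−10290/6859)·((52/19) − 3)/((−10290/6859) − 5) = 24946/8917.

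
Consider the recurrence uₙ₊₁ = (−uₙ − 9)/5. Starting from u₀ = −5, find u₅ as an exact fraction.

−4684/3125

u₁ = (−(−5) − 9)/5 = −4/5.
u₂ = (−(−4/5) − 9)/5 = −41/25.
u₃ = (−(−41/25) − 9)/5 = −184/125.
u₄ = (−(−184/125) − 9)/5 = −941/625.
u₅ = (−(−941/625) − 9)/5 = −4684/3125.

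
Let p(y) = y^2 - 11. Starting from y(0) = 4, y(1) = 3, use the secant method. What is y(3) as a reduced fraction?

73/22

p(4) = 5, p(3) = -2. y(2) = 3 - (-2)·(3 - 4)/((-2) - 5) = 23/7.
p(3) = -2, p(23/7) = -10/49. y(3) = (23/7) - (-10/49)·((23/7) - 3)/((-10/49) - (-2)) = 73/22.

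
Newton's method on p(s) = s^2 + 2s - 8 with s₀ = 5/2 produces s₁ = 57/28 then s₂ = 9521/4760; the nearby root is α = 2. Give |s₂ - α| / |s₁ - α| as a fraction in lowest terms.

s₁ - α = 57/28 - 2 = 1/28, so |s₁ - α| = 1/28.
s₂ - α = 9521/4760 - 2 = 1/4760, so |s₂ - α| = 1/4760.
Ratio = (1/4760) / (1/28) = 1/170.

1/170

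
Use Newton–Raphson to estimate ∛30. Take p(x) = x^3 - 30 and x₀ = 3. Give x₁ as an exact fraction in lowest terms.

28/9

p'(x) = 3x^2.
p(3) = -3, p'(3) = 27, so x₁ = 3 - (-3)/27 = 28/9.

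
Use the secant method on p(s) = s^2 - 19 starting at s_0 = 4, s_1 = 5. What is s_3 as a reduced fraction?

61/14

p(4) = -3, p(5) = 6. s_2 = 5 - 6·(5 - 4)/(6 - (-3)) = 13/3.
p(5) = 6, p(13/3) = -2/9. s_3 = (13/3) - (-2/9)·((13/3) - 5)/((-2/9) - 6) = 61/14.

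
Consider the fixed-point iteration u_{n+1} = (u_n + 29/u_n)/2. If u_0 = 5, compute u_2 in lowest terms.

727/135

u_1 = (5 + 29/5)/2 = 27/5.
u_2 = (27/5 + 29/(27/5))/2 = 727/135.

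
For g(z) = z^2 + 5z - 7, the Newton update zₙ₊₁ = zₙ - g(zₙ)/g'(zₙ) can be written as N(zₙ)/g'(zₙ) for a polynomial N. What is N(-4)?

g'(z) = 2z + 5.
N(z) = z·g'(z) - g(z) = z·(2z + 5) - (z^2 + 5z - 7) = z^2 + 7.
N(-4) = 23.

23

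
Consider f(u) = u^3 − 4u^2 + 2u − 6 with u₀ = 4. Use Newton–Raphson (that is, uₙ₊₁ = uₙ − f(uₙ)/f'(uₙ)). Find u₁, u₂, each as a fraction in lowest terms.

u₁ = 35/9, u₂ = 46024/11853

f'(u) = 3u^2 − 8u + 2.
f(4) = 2, f'(4) = 18, so u₁ = 4 − 2/18 = 35/9.
f(35/9) = 71/729, f'(35/9) = 439/27, so u₂ = (35/9) − (71/729)/(439/27) = 46024/11853.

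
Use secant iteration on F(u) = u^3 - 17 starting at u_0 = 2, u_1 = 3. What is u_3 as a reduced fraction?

F(2) = -9, F(3) = 10. u_2 = 3 - 10·(3 - 2)/(10 - (-9)) = 47/19.
F(3) = 10, F(47/19) = -12780/6859. u_3 = (47/19) - (-12780/6859)·((47/19) - 3)/((-12780/6859) - 10) = 20801/8137.

20801/8137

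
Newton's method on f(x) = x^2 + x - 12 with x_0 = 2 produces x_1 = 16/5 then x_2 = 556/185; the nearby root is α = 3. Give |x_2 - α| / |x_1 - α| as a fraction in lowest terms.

1/37

x_1 - α = 16/5 - 3 = 1/5, so |x_1 - α| = 1/5.
x_2 - α = 556/185 - 3 = 1/185, so |x_2 - α| = 1/185.
Ratio = (1/185) / (1/5) = 1/37.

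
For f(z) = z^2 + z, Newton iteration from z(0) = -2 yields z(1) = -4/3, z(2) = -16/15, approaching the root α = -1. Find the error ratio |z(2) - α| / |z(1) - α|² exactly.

z(1) - α = -4/3 - (-1) = -4/3 + 1 = -1/3, so |z(1) - α| = 1/3.
z(2) - α = -16/15 - (-1) = -16/15 + 1 = -1/15, so |z(2) - α| = 1/15.
|z(1) - α|² = 1/9.
Ratio = (1/15) / (1/9) = 3/5.

3/5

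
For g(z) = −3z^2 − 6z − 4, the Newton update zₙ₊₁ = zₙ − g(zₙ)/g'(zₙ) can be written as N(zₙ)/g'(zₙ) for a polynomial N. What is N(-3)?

−23

g'(z) = −6z − 6.
N(z) = z·g'(z) − g(z) = z·(−6z − 6) − (−3z^2 − 6z − 4) = −3z^2 + 4.
N(-3) = −23.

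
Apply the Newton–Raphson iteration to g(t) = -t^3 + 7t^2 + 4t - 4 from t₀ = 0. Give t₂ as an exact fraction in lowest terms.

3/5

g'(t) = -3t^2 + 14t + 4.
g(0) = -4, g'(0) = 4, so t₁ = 0 - (-4)/4 = 1.
g(1) = 6, g'(1) = 15, so t₂ = 1 - 6/15 = 3/5.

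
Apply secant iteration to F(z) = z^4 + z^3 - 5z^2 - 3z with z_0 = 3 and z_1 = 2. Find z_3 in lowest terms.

1005594/480845

F(3) = 54, F(2) = -2. z_2 = 2 - (-2)·(2 - 3)/((-2) - 54) = 57/28.
F(2) = -2, F(57/28) = -748467/614656. z_3 = (57/28) - (-748467/614656)·((57/28) - 2)/((-748467/614656) - (-2)) = 1005594/480845.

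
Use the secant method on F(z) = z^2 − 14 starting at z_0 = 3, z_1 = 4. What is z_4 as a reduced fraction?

5272/1409

F(3) = −5, F(4) = 2. z_2 = 4 − 2·(4 − 3)/(2 − (−5)) = 26/7.
F(4) = 2, F(26/7) = −10/49. z_3 = (26/7) − (−10/49)·((26/7) − 4)/((−10/49) − 2) = 101/27.
F(26/7) = −10/49, F(101/27) = −5/729. z_4 = (101/27) − (−5/729)·((101/27) − (26/7))/((−5/729) − (−10/49)) = 5272/1409.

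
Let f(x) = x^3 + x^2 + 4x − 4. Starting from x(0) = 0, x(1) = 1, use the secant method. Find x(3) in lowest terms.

26/35

f(0) = −4, f(1) = 2. x(2) = 1 − 2·(1 − 0)/(2 − (−4)) = 2/3.
f(1) = 2, f(2/3) = −16/27. x(3) = (2/3) − (−16/27)·((2/3) − 1)/((−16/27) − 2) = 26/35.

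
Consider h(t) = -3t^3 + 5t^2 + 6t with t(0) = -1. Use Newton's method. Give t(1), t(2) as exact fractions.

h'(t) = -9t^2 + 10t + 6.
h(-1) = 2, h'(-1) = -13, so t(1) = (-1) - 2/(-13) = -11/13.
h(-11/13) = 704/2197, h'(-11/13) = -1505/169, so t(2) = (-11/13) - (704/2197)/(-1505/169) = -15851/19565.

t(1) = -11/13, t(2) = -15851/19565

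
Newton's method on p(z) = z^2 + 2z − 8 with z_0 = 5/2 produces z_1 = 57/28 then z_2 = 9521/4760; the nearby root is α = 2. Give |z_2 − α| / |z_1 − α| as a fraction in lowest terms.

1/170

z_1 − α = 57/28 − 2 = 1/28, so |z_1 − α| = 1/28.
z_2 − α = 9521/4760 − 2 = 1/4760, so |z_2 − α| = 1/4760.
Ratio = (1/4760) / (1/28) = 1/170.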